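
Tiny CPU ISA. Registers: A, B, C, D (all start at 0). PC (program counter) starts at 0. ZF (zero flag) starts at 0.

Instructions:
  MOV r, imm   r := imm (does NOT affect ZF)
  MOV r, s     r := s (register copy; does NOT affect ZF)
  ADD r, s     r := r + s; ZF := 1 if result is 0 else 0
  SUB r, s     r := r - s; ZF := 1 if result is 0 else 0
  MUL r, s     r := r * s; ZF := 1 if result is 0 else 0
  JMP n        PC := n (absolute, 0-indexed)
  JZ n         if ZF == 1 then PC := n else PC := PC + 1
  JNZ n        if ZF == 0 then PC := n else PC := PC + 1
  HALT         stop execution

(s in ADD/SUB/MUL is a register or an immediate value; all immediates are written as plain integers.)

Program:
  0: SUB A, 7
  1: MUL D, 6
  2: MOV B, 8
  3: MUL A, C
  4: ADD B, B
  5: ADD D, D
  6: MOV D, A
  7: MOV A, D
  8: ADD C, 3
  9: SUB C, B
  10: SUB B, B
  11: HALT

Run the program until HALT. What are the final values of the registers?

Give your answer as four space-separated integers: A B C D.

Answer: 0 0 -13 0

Derivation:
Step 1: PC=0 exec 'SUB A, 7'. After: A=-7 B=0 C=0 D=0 ZF=0 PC=1
Step 2: PC=1 exec 'MUL D, 6'. After: A=-7 B=0 C=0 D=0 ZF=1 PC=2
Step 3: PC=2 exec 'MOV B, 8'. After: A=-7 B=8 C=0 D=0 ZF=1 PC=3
Step 4: PC=3 exec 'MUL A, C'. After: A=0 B=8 C=0 D=0 ZF=1 PC=4
Step 5: PC=4 exec 'ADD B, B'. After: A=0 B=16 C=0 D=0 ZF=0 PC=5
Step 6: PC=5 exec 'ADD D, D'. After: A=0 B=16 C=0 D=0 ZF=1 PC=6
Step 7: PC=6 exec 'MOV D, A'. After: A=0 B=16 C=0 D=0 ZF=1 PC=7
Step 8: PC=7 exec 'MOV A, D'. After: A=0 B=16 C=0 D=0 ZF=1 PC=8
Step 9: PC=8 exec 'ADD C, 3'. After: A=0 B=16 C=3 D=0 ZF=0 PC=9
Step 10: PC=9 exec 'SUB C, B'. After: A=0 B=16 C=-13 D=0 ZF=0 PC=10
Step 11: PC=10 exec 'SUB B, B'. After: A=0 B=0 C=-13 D=0 ZF=1 PC=11
Step 12: PC=11 exec 'HALT'. After: A=0 B=0 C=-13 D=0 ZF=1 PC=11 HALTED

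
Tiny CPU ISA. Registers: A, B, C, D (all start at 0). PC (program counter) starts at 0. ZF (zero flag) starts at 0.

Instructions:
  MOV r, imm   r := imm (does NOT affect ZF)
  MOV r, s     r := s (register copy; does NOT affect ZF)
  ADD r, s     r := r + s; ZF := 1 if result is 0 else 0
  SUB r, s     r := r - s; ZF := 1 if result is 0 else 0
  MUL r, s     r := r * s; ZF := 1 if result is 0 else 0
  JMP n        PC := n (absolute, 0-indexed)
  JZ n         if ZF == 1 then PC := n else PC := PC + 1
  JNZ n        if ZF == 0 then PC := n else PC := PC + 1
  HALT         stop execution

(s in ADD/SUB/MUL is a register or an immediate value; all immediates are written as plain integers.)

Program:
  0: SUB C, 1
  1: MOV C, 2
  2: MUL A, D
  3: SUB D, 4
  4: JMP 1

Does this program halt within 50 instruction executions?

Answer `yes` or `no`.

Answer: no

Derivation:
Step 1: PC=0 exec 'SUB C, 1'. After: A=0 B=0 C=-1 D=0 ZF=0 PC=1
Step 2: PC=1 exec 'MOV C, 2'. After: A=0 B=0 C=2 D=0 ZF=0 PC=2
Step 3: PC=2 exec 'MUL A, D'. After: A=0 B=0 C=2 D=0 ZF=1 PC=3
Step 4: PC=3 exec 'SUB D, 4'. After: A=0 B=0 C=2 D=-4 ZF=0 PC=4
Step 5: PC=4 exec 'JMP 1'. After: A=0 B=0 C=2 D=-4 ZF=0 PC=1
Step 6: PC=1 exec 'MOV C, 2'. After: A=0 B=0 C=2 D=-4 ZF=0 PC=2
Step 7: PC=2 exec 'MUL A, D'. After: A=0 B=0 C=2 D=-4 ZF=1 PC=3
Step 8: PC=3 exec 'SUB D, 4'. After: A=0 B=0 C=2 D=-8 ZF=0 PC=4
Step 9: PC=4 exec 'JMP 1'. After: A=0 B=0 C=2 D=-8 ZF=0 PC=1
Step 10: PC=1 exec 'MOV C, 2'. After: A=0 B=0 C=2 D=-8 ZF=0 PC=2
Step 11: PC=2 exec 'MUL A, D'. After: A=0 B=0 C=2 D=-8 ZF=1 PC=3
Step 12: PC=3 exec 'SUB D, 4'. After: A=0 B=0 C=2 D=-12 ZF=0 PC=4
Step 13: PC=4 exec 'JMP 1'. After: A=0 B=0 C=2 D=-12 ZF=0 PC=1
Step 14: PC=1 exec 'MOV C, 2'. After: A=0 B=0 C=2 D=-12 ZF=0 PC=2
Step 15: PC=2 exec 'MUL A, D'. After: A=0 B=0 C=2 D=-12 ZF=1 PC=3
After 50 steps: not halted. PC revisits the same instructions with no path to HALT; will never halt.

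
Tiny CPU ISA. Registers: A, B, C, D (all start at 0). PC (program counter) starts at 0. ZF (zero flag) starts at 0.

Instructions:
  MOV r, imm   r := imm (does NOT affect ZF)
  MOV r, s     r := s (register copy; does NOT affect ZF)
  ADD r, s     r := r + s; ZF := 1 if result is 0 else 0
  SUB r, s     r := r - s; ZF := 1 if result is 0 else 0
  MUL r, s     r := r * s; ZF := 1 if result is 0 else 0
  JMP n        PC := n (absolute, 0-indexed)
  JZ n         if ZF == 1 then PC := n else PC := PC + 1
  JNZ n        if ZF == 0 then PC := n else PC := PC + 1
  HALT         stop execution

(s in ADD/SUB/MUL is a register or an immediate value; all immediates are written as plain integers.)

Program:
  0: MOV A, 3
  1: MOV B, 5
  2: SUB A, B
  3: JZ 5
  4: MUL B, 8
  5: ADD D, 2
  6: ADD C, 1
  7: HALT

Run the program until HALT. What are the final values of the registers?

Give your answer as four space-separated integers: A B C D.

Answer: -2 40 1 2

Derivation:
Step 1: PC=0 exec 'MOV A, 3'. After: A=3 B=0 C=0 D=0 ZF=0 PC=1
Step 2: PC=1 exec 'MOV B, 5'. After: A=3 B=5 C=0 D=0 ZF=0 PC=2
Step 3: PC=2 exec 'SUB A, B'. After: A=-2 B=5 C=0 D=0 ZF=0 PC=3
Step 4: PC=3 exec 'JZ 5'. After: A=-2 B=5 C=0 D=0 ZF=0 PC=4
Step 5: PC=4 exec 'MUL B, 8'. After: A=-2 B=40 C=0 D=0 ZF=0 PC=5
Step 6: PC=5 exec 'ADD D, 2'. After: A=-2 B=40 C=0 D=2 ZF=0 PC=6
Step 7: PC=6 exec 'ADD C, 1'. After: A=-2 B=40 C=1 D=2 ZF=0 PC=7
Step 8: PC=7 exec 'HALT'. After: A=-2 B=40 C=1 D=2 ZF=0 PC=7 HALTED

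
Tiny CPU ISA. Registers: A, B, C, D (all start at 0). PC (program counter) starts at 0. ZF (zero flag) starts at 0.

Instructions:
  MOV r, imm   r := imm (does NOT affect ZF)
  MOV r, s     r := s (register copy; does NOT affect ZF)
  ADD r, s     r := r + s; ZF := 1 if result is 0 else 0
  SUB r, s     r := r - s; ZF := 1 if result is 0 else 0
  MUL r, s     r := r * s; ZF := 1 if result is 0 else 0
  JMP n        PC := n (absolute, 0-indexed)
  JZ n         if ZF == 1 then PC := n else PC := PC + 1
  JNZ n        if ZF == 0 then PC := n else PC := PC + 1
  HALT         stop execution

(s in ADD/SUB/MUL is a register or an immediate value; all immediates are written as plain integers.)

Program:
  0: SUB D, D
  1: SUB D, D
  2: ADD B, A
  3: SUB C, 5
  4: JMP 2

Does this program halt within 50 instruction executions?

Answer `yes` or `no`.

Answer: no

Derivation:
Step 1: PC=0 exec 'SUB D, D'. After: A=0 B=0 C=0 D=0 ZF=1 PC=1
Step 2: PC=1 exec 'SUB D, D'. After: A=0 B=0 C=0 D=0 ZF=1 PC=2
Step 3: PC=2 exec 'ADD B, A'. After: A=0 B=0 C=0 D=0 ZF=1 PC=3
Step 4: PC=3 exec 'SUB C, 5'. After: A=0 B=0 C=-5 D=0 ZF=0 PC=4
Step 5: PC=4 exec 'JMP 2'. After: A=0 B=0 C=-5 D=0 ZF=0 PC=2
Step 6: PC=2 exec 'ADD B, A'. After: A=0 B=0 C=-5 D=0 ZF=1 PC=3
Step 7: PC=3 exec 'SUB C, 5'. After: A=0 B=0 C=-10 D=0 ZF=0 PC=4
Step 8: PC=4 exec 'JMP 2'. After: A=0 B=0 C=-10 D=0 ZF=0 PC=2
Step 9: PC=2 exec 'ADD B, A'. After: A=0 B=0 C=-10 D=0 ZF=1 PC=3
Step 10: PC=3 exec 'SUB C, 5'. After: A=0 B=0 C=-15 D=0 ZF=0 PC=4
Step 11: PC=4 exec 'JMP 2'. After: A=0 B=0 C=-15 D=0 ZF=0 PC=2
Step 12: PC=2 exec 'ADD B, A'. After: A=0 B=0 C=-15 D=0 ZF=1 PC=3
Step 13: PC=3 exec 'SUB C, 5'. After: A=0 B=0 C=-20 D=0 ZF=0 PC=4
Step 14: PC=4 exec 'JMP 2'. After: A=0 B=0 C=-20 D=0 ZF=0 PC=2
Step 15: PC=2 exec 'ADD B, A'. After: A=0 B=0 C=-20 D=0 ZF=1 PC=3
After 50 steps: not halted. PC revisits the same instructions with no path to HALT; will never halt.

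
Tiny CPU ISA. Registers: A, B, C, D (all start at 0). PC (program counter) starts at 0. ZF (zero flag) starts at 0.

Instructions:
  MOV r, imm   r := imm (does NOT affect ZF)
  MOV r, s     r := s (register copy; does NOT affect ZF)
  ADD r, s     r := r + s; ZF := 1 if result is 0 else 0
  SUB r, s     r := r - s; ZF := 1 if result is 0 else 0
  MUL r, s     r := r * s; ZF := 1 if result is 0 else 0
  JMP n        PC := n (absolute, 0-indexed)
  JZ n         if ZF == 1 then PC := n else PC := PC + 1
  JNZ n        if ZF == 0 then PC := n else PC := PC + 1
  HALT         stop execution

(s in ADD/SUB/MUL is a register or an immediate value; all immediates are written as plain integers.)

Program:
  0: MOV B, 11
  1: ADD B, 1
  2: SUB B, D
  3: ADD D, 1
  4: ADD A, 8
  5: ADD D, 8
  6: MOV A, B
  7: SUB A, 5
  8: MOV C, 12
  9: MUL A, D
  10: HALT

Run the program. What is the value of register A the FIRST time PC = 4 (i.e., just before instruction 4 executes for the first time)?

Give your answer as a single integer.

Step 1: PC=0 exec 'MOV B, 11'. After: A=0 B=11 C=0 D=0 ZF=0 PC=1
Step 2: PC=1 exec 'ADD B, 1'. After: A=0 B=12 C=0 D=0 ZF=0 PC=2
Step 3: PC=2 exec 'SUB B, D'. After: A=0 B=12 C=0 D=0 ZF=0 PC=3
Step 4: PC=3 exec 'ADD D, 1'. After: A=0 B=12 C=0 D=1 ZF=0 PC=4
First time PC=4: A=0

0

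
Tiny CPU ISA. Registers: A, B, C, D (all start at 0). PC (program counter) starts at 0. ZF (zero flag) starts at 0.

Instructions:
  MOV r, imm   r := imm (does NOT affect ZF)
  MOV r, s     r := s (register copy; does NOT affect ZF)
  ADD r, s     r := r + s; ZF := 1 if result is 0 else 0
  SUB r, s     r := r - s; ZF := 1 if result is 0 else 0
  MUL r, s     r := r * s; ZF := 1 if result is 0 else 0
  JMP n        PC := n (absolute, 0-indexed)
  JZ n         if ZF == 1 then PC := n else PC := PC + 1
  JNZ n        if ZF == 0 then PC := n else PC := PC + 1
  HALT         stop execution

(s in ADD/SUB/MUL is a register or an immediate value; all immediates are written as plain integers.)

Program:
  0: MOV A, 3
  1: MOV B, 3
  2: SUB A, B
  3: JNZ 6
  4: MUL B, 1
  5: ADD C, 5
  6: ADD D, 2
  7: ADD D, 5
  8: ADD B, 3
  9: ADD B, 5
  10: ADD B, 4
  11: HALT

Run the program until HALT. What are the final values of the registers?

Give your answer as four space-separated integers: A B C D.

Step 1: PC=0 exec 'MOV A, 3'. After: A=3 B=0 C=0 D=0 ZF=0 PC=1
Step 2: PC=1 exec 'MOV B, 3'. After: A=3 B=3 C=0 D=0 ZF=0 PC=2
Step 3: PC=2 exec 'SUB A, B'. After: A=0 B=3 C=0 D=0 ZF=1 PC=3
Step 4: PC=3 exec 'JNZ 6'. After: A=0 B=3 C=0 D=0 ZF=1 PC=4
Step 5: PC=4 exec 'MUL B, 1'. After: A=0 B=3 C=0 D=0 ZF=0 PC=5
Step 6: PC=5 exec 'ADD C, 5'. After: A=0 B=3 C=5 D=0 ZF=0 PC=6
Step 7: PC=6 exec 'ADD D, 2'. After: A=0 B=3 C=5 D=2 ZF=0 PC=7
Step 8: PC=7 exec 'ADD D, 5'. After: A=0 B=3 C=5 D=7 ZF=0 PC=8
Step 9: PC=8 exec 'ADD B, 3'. After: A=0 B=6 C=5 D=7 ZF=0 PC=9
Step 10: PC=9 exec 'ADD B, 5'. After: A=0 B=11 C=5 D=7 ZF=0 PC=10
Step 11: PC=10 exec 'ADD B, 4'. After: A=0 B=15 C=5 D=7 ZF=0 PC=11
Step 12: PC=11 exec 'HALT'. After: A=0 B=15 C=5 D=7 ZF=0 PC=11 HALTED

Answer: 0 15 5 7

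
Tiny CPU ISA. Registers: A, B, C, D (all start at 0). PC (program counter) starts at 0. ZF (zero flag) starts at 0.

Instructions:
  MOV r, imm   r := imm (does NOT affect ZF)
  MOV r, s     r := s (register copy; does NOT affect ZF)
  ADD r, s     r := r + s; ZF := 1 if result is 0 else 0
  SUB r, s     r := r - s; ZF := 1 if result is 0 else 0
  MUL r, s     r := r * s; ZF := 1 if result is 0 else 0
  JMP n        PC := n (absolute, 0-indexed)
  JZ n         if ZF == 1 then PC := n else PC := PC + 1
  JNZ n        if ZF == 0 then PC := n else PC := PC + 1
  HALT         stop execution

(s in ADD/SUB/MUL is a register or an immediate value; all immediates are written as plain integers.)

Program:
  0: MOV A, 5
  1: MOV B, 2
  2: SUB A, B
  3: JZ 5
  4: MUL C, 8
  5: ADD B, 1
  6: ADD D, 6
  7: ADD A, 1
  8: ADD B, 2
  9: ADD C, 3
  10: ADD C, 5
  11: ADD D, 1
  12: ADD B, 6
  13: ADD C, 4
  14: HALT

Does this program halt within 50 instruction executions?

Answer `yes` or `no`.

Answer: yes

Derivation:
Step 1: PC=0 exec 'MOV A, 5'. After: A=5 B=0 C=0 D=0 ZF=0 PC=1
Step 2: PC=1 exec 'MOV B, 2'. After: A=5 B=2 C=0 D=0 ZF=0 PC=2
Step 3: PC=2 exec 'SUB A, B'. After: A=3 B=2 C=0 D=0 ZF=0 PC=3
Step 4: PC=3 exec 'JZ 5'. After: A=3 B=2 C=0 D=0 ZF=0 PC=4
Step 5: PC=4 exec 'MUL C, 8'. After: A=3 B=2 C=0 D=0 ZF=1 PC=5
Step 6: PC=5 exec 'ADD B, 1'. After: A=3 B=3 C=0 D=0 ZF=0 PC=6
Step 7: PC=6 exec 'ADD D, 6'. After: A=3 B=3 C=0 D=6 ZF=0 PC=7
Step 8: PC=7 exec 'ADD A, 1'. After: A=4 B=3 C=0 D=6 ZF=0 PC=8
Step 9: PC=8 exec 'ADD B, 2'. After: A=4 B=5 C=0 D=6 ZF=0 PC=9
Step 10: PC=9 exec 'ADD C, 3'. After: A=4 B=5 C=3 D=6 ZF=0 PC=10
Step 11: PC=10 exec 'ADD C, 5'. After: A=4 B=5 C=8 D=6 ZF=0 PC=11
Step 12: PC=11 exec 'ADD D, 1'. After: A=4 B=5 C=8 D=7 ZF=0 PC=12
Step 13: PC=12 exec 'ADD B, 6'. After: A=4 B=11 C=8 D=7 ZF=0 PC=13
Step 14: PC=13 exec 'ADD C, 4'. After: A=4 B=11 C=12 D=7 ZF=0 PC=14
Step 15: PC=14 exec 'HALT'. After: A=4 B=11 C=12 D=7 ZF=0 PC=14 HALTED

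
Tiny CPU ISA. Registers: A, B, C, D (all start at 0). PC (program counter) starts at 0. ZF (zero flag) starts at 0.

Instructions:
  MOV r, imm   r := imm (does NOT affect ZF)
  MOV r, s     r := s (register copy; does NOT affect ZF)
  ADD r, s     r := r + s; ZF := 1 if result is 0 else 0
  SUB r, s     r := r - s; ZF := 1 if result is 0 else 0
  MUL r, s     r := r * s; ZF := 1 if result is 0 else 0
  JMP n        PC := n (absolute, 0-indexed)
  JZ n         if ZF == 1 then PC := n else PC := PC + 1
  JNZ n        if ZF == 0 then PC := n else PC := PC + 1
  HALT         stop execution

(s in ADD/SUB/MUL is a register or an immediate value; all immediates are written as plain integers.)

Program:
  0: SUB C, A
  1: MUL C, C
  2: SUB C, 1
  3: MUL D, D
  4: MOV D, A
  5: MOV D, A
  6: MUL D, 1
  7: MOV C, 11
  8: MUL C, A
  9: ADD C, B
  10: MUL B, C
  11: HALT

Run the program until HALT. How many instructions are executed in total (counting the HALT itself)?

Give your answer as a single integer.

Answer: 12

Derivation:
Step 1: PC=0 exec 'SUB C, A'. After: A=0 B=0 C=0 D=0 ZF=1 PC=1
Step 2: PC=1 exec 'MUL C, C'. After: A=0 B=0 C=0 D=0 ZF=1 PC=2
Step 3: PC=2 exec 'SUB C, 1'. After: A=0 B=0 C=-1 D=0 ZF=0 PC=3
Step 4: PC=3 exec 'MUL D, D'. After: A=0 B=0 C=-1 D=0 ZF=1 PC=4
Step 5: PC=4 exec 'MOV D, A'. After: A=0 B=0 C=-1 D=0 ZF=1 PC=5
Step 6: PC=5 exec 'MOV D, A'. After: A=0 B=0 C=-1 D=0 ZF=1 PC=6
Step 7: PC=6 exec 'MUL D, 1'. After: A=0 B=0 C=-1 D=0 ZF=1 PC=7
Step 8: PC=7 exec 'MOV C, 11'. After: A=0 B=0 C=11 D=0 ZF=1 PC=8
Step 9: PC=8 exec 'MUL C, A'. After: A=0 B=0 C=0 D=0 ZF=1 PC=9
Step 10: PC=9 exec 'ADD C, B'. After: A=0 B=0 C=0 D=0 ZF=1 PC=10
Step 11: PC=10 exec 'MUL B, C'. After: A=0 B=0 C=0 D=0 ZF=1 PC=11
Step 12: PC=11 exec 'HALT'. After: A=0 B=0 C=0 D=0 ZF=1 PC=11 HALTED
Total instructions executed: 12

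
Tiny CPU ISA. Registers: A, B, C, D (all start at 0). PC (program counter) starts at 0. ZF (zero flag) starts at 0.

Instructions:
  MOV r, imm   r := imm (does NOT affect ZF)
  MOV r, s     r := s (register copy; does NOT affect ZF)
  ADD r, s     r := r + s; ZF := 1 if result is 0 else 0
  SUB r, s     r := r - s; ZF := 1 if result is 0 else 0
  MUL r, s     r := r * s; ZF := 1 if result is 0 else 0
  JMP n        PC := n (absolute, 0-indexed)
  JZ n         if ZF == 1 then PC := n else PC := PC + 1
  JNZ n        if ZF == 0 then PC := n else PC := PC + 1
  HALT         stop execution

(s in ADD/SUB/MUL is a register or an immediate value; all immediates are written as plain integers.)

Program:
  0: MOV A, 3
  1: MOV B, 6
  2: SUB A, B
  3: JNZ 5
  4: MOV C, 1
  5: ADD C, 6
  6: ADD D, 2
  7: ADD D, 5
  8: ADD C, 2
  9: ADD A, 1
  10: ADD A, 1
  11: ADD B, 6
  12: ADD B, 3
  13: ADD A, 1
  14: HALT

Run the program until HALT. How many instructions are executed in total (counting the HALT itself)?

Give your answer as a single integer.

Step 1: PC=0 exec 'MOV A, 3'. After: A=3 B=0 C=0 D=0 ZF=0 PC=1
Step 2: PC=1 exec 'MOV B, 6'. After: A=3 B=6 C=0 D=0 ZF=0 PC=2
Step 3: PC=2 exec 'SUB A, B'. After: A=-3 B=6 C=0 D=0 ZF=0 PC=3
Step 4: PC=3 exec 'JNZ 5'. After: A=-3 B=6 C=0 D=0 ZF=0 PC=5
Step 5: PC=5 exec 'ADD C, 6'. After: A=-3 B=6 C=6 D=0 ZF=0 PC=6
Step 6: PC=6 exec 'ADD D, 2'. After: A=-3 B=6 C=6 D=2 ZF=0 PC=7
Step 7: PC=7 exec 'ADD D, 5'. After: A=-3 B=6 C=6 D=7 ZF=0 PC=8
Step 8: PC=8 exec 'ADD C, 2'. After: A=-3 B=6 C=8 D=7 ZF=0 PC=9
Step 9: PC=9 exec 'ADD A, 1'. After: A=-2 B=6 C=8 D=7 ZF=0 PC=10
Step 10: PC=10 exec 'ADD A, 1'. After: A=-1 B=6 C=8 D=7 ZF=0 PC=11
Step 11: PC=11 exec 'ADD B, 6'. After: A=-1 B=12 C=8 D=7 ZF=0 PC=12
Step 12: PC=12 exec 'ADD B, 3'. After: A=-1 B=15 C=8 D=7 ZF=0 PC=13
Step 13: PC=13 exec 'ADD A, 1'. After: A=0 B=15 C=8 D=7 ZF=1 PC=14
Step 14: PC=14 exec 'HALT'. After: A=0 B=15 C=8 D=7 ZF=1 PC=14 HALTED
Total instructions executed: 14

Answer: 14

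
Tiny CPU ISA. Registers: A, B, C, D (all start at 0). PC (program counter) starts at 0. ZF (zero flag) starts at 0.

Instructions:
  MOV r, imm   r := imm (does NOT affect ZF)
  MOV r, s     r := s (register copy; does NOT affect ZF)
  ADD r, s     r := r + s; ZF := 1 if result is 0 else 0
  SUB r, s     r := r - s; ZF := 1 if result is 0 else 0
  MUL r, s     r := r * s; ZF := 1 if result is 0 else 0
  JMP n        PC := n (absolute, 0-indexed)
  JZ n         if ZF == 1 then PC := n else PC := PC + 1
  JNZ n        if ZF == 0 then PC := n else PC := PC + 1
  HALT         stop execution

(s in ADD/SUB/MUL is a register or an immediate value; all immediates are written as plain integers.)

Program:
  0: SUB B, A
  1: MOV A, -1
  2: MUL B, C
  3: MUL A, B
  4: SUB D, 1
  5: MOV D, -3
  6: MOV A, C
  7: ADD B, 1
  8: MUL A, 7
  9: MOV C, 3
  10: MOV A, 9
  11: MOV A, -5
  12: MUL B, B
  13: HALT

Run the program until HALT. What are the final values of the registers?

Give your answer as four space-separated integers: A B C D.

Answer: -5 1 3 -3

Derivation:
Step 1: PC=0 exec 'SUB B, A'. After: A=0 B=0 C=0 D=0 ZF=1 PC=1
Step 2: PC=1 exec 'MOV A, -1'. After: A=-1 B=0 C=0 D=0 ZF=1 PC=2
Step 3: PC=2 exec 'MUL B, C'. After: A=-1 B=0 C=0 D=0 ZF=1 PC=3
Step 4: PC=3 exec 'MUL A, B'. After: A=0 B=0 C=0 D=0 ZF=1 PC=4
Step 5: PC=4 exec 'SUB D, 1'. After: A=0 B=0 C=0 D=-1 ZF=0 PC=5
Step 6: PC=5 exec 'MOV D, -3'. After: A=0 B=0 C=0 D=-3 ZF=0 PC=6
Step 7: PC=6 exec 'MOV A, C'. After: A=0 B=0 C=0 D=-3 ZF=0 PC=7
Step 8: PC=7 exec 'ADD B, 1'. After: A=0 B=1 C=0 D=-3 ZF=0 PC=8
Step 9: PC=8 exec 'MUL A, 7'. After: A=0 B=1 C=0 D=-3 ZF=1 PC=9
Step 10: PC=9 exec 'MOV C, 3'. After: A=0 B=1 C=3 D=-3 ZF=1 PC=10
Step 11: PC=10 exec 'MOV A, 9'. After: A=9 B=1 C=3 D=-3 ZF=1 PC=11
Step 12: PC=11 exec 'MOV A, -5'. After: A=-5 B=1 C=3 D=-3 ZF=1 PC=12
Step 13: PC=12 exec 'MUL B, B'. After: A=-5 B=1 C=3 D=-3 ZF=0 PC=13
Step 14: PC=13 exec 'HALT'. After: A=-5 B=1 C=3 D=-3 ZF=0 PC=13 HALTED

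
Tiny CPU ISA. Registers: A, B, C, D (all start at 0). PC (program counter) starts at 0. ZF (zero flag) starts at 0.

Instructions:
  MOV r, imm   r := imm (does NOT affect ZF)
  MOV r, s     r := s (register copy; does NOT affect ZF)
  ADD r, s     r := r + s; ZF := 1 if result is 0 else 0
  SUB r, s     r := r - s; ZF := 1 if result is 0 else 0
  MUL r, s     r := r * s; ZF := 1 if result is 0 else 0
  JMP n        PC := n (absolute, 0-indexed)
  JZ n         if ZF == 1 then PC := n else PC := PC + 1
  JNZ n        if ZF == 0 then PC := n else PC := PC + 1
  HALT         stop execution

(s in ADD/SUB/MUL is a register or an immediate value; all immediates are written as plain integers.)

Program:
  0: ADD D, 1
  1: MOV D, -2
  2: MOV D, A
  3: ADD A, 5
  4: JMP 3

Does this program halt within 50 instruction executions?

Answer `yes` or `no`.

Answer: no

Derivation:
Step 1: PC=0 exec 'ADD D, 1'. After: A=0 B=0 C=0 D=1 ZF=0 PC=1
Step 2: PC=1 exec 'MOV D, -2'. After: A=0 B=0 C=0 D=-2 ZF=0 PC=2
Step 3: PC=2 exec 'MOV D, A'. After: A=0 B=0 C=0 D=0 ZF=0 PC=3
Step 4: PC=3 exec 'ADD A, 5'. After: A=5 B=0 C=0 D=0 ZF=0 PC=4
Step 5: PC=4 exec 'JMP 3'. After: A=5 B=0 C=0 D=0 ZF=0 PC=3
Step 6: PC=3 exec 'ADD A, 5'. After: A=10 B=0 C=0 D=0 ZF=0 PC=4
Step 7: PC=4 exec 'JMP 3'. After: A=10 B=0 C=0 D=0 ZF=0 PC=3
Step 8: PC=3 exec 'ADD A, 5'. After: A=15 B=0 C=0 D=0 ZF=0 PC=4
Step 9: PC=4 exec 'JMP 3'. After: A=15 B=0 C=0 D=0 ZF=0 PC=3
Step 10: PC=3 exec 'ADD A, 5'. After: A=20 B=0 C=0 D=0 ZF=0 PC=4
Step 11: PC=4 exec 'JMP 3'. After: A=20 B=0 C=0 D=0 ZF=0 PC=3
Step 12: PC=3 exec 'ADD A, 5'. After: A=25 B=0 C=0 D=0 ZF=0 PC=4
Step 13: PC=4 exec 'JMP 3'. After: A=25 B=0 C=0 D=0 ZF=0 PC=3
Step 14: PC=3 exec 'ADD A, 5'. After: A=30 B=0 C=0 D=0 ZF=0 PC=4
Step 15: PC=4 exec 'JMP 3'. After: A=30 B=0 C=0 D=0 ZF=0 PC=3
After 50 steps: not halted. PC revisits the same instructions with no path to HALT; will never halt.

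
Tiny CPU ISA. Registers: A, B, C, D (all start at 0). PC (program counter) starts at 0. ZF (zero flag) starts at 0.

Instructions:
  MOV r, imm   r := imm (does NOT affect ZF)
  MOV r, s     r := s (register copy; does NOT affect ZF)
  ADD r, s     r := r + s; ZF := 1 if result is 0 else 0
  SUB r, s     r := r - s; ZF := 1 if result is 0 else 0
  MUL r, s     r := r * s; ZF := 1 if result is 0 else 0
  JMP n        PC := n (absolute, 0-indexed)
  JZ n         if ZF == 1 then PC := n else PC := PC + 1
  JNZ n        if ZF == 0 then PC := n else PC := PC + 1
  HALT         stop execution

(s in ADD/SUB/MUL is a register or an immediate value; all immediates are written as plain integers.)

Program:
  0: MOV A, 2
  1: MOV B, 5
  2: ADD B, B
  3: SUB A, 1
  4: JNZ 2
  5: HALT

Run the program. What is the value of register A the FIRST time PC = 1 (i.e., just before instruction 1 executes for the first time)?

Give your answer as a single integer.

Step 1: PC=0 exec 'MOV A, 2'. After: A=2 B=0 C=0 D=0 ZF=0 PC=1
First time PC=1: A=2

2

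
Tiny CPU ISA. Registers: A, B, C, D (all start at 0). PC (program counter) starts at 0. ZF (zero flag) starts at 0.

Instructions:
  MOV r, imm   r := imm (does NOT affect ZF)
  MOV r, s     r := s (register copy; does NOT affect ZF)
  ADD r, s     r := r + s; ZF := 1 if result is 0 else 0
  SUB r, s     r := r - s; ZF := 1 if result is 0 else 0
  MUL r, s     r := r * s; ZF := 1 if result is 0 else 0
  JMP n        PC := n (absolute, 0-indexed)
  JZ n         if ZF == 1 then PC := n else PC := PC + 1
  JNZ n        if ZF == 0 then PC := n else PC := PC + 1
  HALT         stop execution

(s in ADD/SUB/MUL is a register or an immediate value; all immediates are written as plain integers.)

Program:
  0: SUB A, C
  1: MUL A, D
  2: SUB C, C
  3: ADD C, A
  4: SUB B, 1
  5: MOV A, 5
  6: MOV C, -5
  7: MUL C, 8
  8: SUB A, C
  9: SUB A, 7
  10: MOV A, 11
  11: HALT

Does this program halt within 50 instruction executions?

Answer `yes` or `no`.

Step 1: PC=0 exec 'SUB A, C'. After: A=0 B=0 C=0 D=0 ZF=1 PC=1
Step 2: PC=1 exec 'MUL A, D'. After: A=0 B=0 C=0 D=0 ZF=1 PC=2
Step 3: PC=2 exec 'SUB C, C'. After: A=0 B=0 C=0 D=0 ZF=1 PC=3
Step 4: PC=3 exec 'ADD C, A'. After: A=0 B=0 C=0 D=0 ZF=1 PC=4
Step 5: PC=4 exec 'SUB B, 1'. After: A=0 B=-1 C=0 D=0 ZF=0 PC=5
Step 6: PC=5 exec 'MOV A, 5'. After: A=5 B=-1 C=0 D=0 ZF=0 PC=6
Step 7: PC=6 exec 'MOV C, -5'. After: A=5 B=-1 C=-5 D=0 ZF=0 PC=7
Step 8: PC=7 exec 'MUL C, 8'. After: A=5 B=-1 C=-40 D=0 ZF=0 PC=8
Step 9: PC=8 exec 'SUB A, C'. After: A=45 B=-1 C=-40 D=0 ZF=0 PC=9
Step 10: PC=9 exec 'SUB A, 7'. After: A=38 B=-1 C=-40 D=0 ZF=0 PC=10
Step 11: PC=10 exec 'MOV A, 11'. After: A=11 B=-1 C=-40 D=0 ZF=0 PC=11
Step 12: PC=11 exec 'HALT'. After: A=11 B=-1 C=-40 D=0 ZF=0 PC=11 HALTED

Answer: yes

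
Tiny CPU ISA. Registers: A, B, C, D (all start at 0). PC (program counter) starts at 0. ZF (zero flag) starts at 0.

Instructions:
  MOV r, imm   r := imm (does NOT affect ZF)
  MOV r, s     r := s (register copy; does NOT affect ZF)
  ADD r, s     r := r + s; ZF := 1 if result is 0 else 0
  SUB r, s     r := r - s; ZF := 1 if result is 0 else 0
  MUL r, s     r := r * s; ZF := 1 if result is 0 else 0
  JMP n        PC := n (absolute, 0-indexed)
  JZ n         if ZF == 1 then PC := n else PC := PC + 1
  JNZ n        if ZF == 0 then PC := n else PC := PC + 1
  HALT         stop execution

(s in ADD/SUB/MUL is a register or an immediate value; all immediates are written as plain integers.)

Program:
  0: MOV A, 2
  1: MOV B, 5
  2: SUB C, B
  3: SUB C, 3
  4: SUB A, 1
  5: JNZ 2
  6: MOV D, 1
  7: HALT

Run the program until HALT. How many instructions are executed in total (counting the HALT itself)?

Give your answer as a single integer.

Answer: 12

Derivation:
Step 1: PC=0 exec 'MOV A, 2'. After: A=2 B=0 C=0 D=0 ZF=0 PC=1
Step 2: PC=1 exec 'MOV B, 5'. After: A=2 B=5 C=0 D=0 ZF=0 PC=2
Step 3: PC=2 exec 'SUB C, B'. After: A=2 B=5 C=-5 D=0 ZF=0 PC=3
Step 4: PC=3 exec 'SUB C, 3'. After: A=2 B=5 C=-8 D=0 ZF=0 PC=4
Step 5: PC=4 exec 'SUB A, 1'. After: A=1 B=5 C=-8 D=0 ZF=0 PC=5
Step 6: PC=5 exec 'JNZ 2'. After: A=1 B=5 C=-8 D=0 ZF=0 PC=2
Step 7: PC=2 exec 'SUB C, B'. After: A=1 B=5 C=-13 D=0 ZF=0 PC=3
Step 8: PC=3 exec 'SUB C, 3'. After: A=1 B=5 C=-16 D=0 ZF=0 PC=4
Step 9: PC=4 exec 'SUB A, 1'. After: A=0 B=5 C=-16 D=0 ZF=1 PC=5
Step 10: PC=5 exec 'JNZ 2'. After: A=0 B=5 C=-16 D=0 ZF=1 PC=6
Step 11: PC=6 exec 'MOV D, 1'. After: A=0 B=5 C=-16 D=1 ZF=1 PC=7
Step 12: PC=7 exec 'HALT'. After: A=0 B=5 C=-16 D=1 ZF=1 PC=7 HALTED
Total instructions executed: 12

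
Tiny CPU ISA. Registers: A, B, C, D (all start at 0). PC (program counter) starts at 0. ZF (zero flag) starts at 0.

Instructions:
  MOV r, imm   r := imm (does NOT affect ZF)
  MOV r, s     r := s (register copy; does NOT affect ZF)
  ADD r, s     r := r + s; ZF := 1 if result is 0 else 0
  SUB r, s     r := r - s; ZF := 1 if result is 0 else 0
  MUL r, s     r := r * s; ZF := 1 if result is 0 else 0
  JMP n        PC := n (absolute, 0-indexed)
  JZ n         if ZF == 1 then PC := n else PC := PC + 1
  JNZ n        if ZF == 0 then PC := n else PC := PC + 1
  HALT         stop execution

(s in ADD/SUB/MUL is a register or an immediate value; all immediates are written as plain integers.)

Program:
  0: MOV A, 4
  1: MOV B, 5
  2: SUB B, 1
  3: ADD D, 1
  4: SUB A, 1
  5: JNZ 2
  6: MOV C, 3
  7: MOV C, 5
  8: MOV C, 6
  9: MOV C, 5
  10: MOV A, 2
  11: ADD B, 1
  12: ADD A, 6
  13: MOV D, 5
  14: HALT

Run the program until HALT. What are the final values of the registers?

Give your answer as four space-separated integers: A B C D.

Answer: 8 2 5 5

Derivation:
Step 1: PC=0 exec 'MOV A, 4'. After: A=4 B=0 C=0 D=0 ZF=0 PC=1
Step 2: PC=1 exec 'MOV B, 5'. After: A=4 B=5 C=0 D=0 ZF=0 PC=2
Step 3: PC=2 exec 'SUB B, 1'. After: A=4 B=4 C=0 D=0 ZF=0 PC=3
Step 4: PC=3 exec 'ADD D, 1'. After: A=4 B=4 C=0 D=1 ZF=0 PC=4
Step 5: PC=4 exec 'SUB A, 1'. After: A=3 B=4 C=0 D=1 ZF=0 PC=5
Step 6: PC=5 exec 'JNZ 2'. After: A=3 B=4 C=0 D=1 ZF=0 PC=2
Step 7: PC=2 exec 'SUB B, 1'. After: A=3 B=3 C=0 D=1 ZF=0 PC=3
Step 8: PC=3 exec 'ADD D, 1'. After: A=3 B=3 C=0 D=2 ZF=0 PC=4
Step 9: PC=4 exec 'SUB A, 1'. After: A=2 B=3 C=0 D=2 ZF=0 PC=5
Step 10: PC=5 exec 'JNZ 2'. After: A=2 B=3 C=0 D=2 ZF=0 PC=2
Step 11: PC=2 exec 'SUB B, 1'. After: A=2 B=2 C=0 D=2 ZF=0 PC=3
Step 12: PC=3 exec 'ADD D, 1'. After: A=2 B=2 C=0 D=3 ZF=0 PC=4
Step 13: PC=4 exec 'SUB A, 1'. After: A=1 B=2 C=0 D=3 ZF=0 PC=5
Step 14: PC=5 exec 'JNZ 2'. After: A=1 B=2 C=0 D=3 ZF=0 PC=2
Step 15: PC=2 exec 'SUB B, 1'. After: A=1 B=1 C=0 D=3 ZF=0 PC=3
Step 16: PC=3 exec 'ADD D, 1'. After: A=1 B=1 C=0 D=4 ZF=0 PC=4
Step 17: PC=4 exec 'SUB A, 1'. After: A=0 B=1 C=0 D=4 ZF=1 PC=5
Step 18: PC=5 exec 'JNZ 2'. After: A=0 B=1 C=0 D=4 ZF=1 PC=6
Step 19: PC=6 exec 'MOV C, 3'. After: A=0 B=1 C=3 D=4 ZF=1 PC=7
Step 20: PC=7 exec 'MOV C, 5'. After: A=0 B=1 C=5 D=4 ZF=1 PC=8
Step 21: PC=8 exec 'MOV C, 6'. After: A=0 B=1 C=6 D=4 ZF=1 PC=9
Step 22: PC=9 exec 'MOV C, 5'. After: A=0 B=1 C=5 D=4 ZF=1 PC=10
Step 23: PC=10 exec 'MOV A, 2'. After: A=2 B=1 C=5 D=4 ZF=1 PC=11
Step 24: PC=11 exec 'ADD B, 1'. After: A=2 B=2 C=5 D=4 ZF=0 PC=12
Step 25: PC=12 exec 'ADD A, 6'. After: A=8 B=2 C=5 D=4 ZF=0 PC=13
Step 26: PC=13 exec 'MOV D, 5'. After: A=8 B=2 C=5 D=5 ZF=0 PC=14
Step 27: PC=14 exec 'HALT'. After: A=8 B=2 C=5 D=5 ZF=0 PC=14 HALTED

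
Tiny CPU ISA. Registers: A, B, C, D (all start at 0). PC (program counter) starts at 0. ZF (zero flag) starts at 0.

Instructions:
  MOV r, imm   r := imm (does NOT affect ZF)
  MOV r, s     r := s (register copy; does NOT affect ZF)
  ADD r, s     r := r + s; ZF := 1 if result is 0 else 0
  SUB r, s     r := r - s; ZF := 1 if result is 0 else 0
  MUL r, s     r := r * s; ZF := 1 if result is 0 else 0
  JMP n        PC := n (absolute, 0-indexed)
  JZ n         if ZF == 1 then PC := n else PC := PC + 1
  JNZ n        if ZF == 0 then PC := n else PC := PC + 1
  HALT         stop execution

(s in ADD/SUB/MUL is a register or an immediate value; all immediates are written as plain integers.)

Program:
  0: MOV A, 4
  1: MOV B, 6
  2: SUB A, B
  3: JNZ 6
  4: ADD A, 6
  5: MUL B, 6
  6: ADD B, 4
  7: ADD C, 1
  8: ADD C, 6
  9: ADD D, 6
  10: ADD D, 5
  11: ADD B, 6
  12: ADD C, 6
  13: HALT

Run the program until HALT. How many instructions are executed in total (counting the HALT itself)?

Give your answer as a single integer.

Step 1: PC=0 exec 'MOV A, 4'. After: A=4 B=0 C=0 D=0 ZF=0 PC=1
Step 2: PC=1 exec 'MOV B, 6'. After: A=4 B=6 C=0 D=0 ZF=0 PC=2
Step 3: PC=2 exec 'SUB A, B'. After: A=-2 B=6 C=0 D=0 ZF=0 PC=3
Step 4: PC=3 exec 'JNZ 6'. After: A=-2 B=6 C=0 D=0 ZF=0 PC=6
Step 5: PC=6 exec 'ADD B, 4'. After: A=-2 B=10 C=0 D=0 ZF=0 PC=7
Step 6: PC=7 exec 'ADD C, 1'. After: A=-2 B=10 C=1 D=0 ZF=0 PC=8
Step 7: PC=8 exec 'ADD C, 6'. After: A=-2 B=10 C=7 D=0 ZF=0 PC=9
Step 8: PC=9 exec 'ADD D, 6'. After: A=-2 B=10 C=7 D=6 ZF=0 PC=10
Step 9: PC=10 exec 'ADD D, 5'. After: A=-2 B=10 C=7 D=11 ZF=0 PC=11
Step 10: PC=11 exec 'ADD B, 6'. After: A=-2 B=16 C=7 D=11 ZF=0 PC=12
Step 11: PC=12 exec 'ADD C, 6'. After: A=-2 B=16 C=13 D=11 ZF=0 PC=13
Step 12: PC=13 exec 'HALT'. After: A=-2 B=16 C=13 D=11 ZF=0 PC=13 HALTED
Total instructions executed: 12

Answer: 12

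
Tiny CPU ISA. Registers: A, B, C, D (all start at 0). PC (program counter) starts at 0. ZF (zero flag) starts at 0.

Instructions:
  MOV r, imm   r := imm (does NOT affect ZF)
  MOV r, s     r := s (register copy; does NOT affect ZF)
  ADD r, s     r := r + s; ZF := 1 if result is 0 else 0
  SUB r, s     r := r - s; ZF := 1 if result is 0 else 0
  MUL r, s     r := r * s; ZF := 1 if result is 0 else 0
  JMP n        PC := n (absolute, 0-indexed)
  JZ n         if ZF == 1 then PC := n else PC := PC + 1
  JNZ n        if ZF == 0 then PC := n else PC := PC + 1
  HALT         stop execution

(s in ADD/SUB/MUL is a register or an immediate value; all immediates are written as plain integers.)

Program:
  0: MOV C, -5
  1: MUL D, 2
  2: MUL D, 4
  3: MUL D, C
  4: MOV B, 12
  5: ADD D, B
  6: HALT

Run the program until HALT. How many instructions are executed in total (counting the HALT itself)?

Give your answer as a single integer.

Answer: 7

Derivation:
Step 1: PC=0 exec 'MOV C, -5'. After: A=0 B=0 C=-5 D=0 ZF=0 PC=1
Step 2: PC=1 exec 'MUL D, 2'. After: A=0 B=0 C=-5 D=0 ZF=1 PC=2
Step 3: PC=2 exec 'MUL D, 4'. After: A=0 B=0 C=-5 D=0 ZF=1 PC=3
Step 4: PC=3 exec 'MUL D, C'. After: A=0 B=0 C=-5 D=0 ZF=1 PC=4
Step 5: PC=4 exec 'MOV B, 12'. After: A=0 B=12 C=-5 D=0 ZF=1 PC=5
Step 6: PC=5 exec 'ADD D, B'. After: A=0 B=12 C=-5 D=12 ZF=0 PC=6
Step 7: PC=6 exec 'HALT'. After: A=0 B=12 C=-5 D=12 ZF=0 PC=6 HALTED
Total instructions executed: 7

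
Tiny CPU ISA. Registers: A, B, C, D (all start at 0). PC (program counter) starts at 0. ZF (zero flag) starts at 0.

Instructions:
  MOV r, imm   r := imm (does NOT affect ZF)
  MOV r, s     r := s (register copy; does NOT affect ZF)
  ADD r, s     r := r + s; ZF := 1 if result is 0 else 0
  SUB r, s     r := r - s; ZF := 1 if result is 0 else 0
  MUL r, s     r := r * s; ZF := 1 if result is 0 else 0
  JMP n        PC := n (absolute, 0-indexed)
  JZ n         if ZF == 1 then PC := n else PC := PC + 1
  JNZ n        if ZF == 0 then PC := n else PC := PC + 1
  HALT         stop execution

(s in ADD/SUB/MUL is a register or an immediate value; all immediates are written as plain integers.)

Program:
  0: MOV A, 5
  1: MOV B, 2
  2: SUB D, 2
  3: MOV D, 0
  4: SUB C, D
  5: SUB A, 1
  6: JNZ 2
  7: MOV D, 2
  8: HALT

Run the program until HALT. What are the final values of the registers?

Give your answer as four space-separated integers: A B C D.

Answer: 0 2 0 2

Derivation:
Step 1: PC=0 exec 'MOV A, 5'. After: A=5 B=0 C=0 D=0 ZF=0 PC=1
Step 2: PC=1 exec 'MOV B, 2'. After: A=5 B=2 C=0 D=0 ZF=0 PC=2
Step 3: PC=2 exec 'SUB D, 2'. After: A=5 B=2 C=0 D=-2 ZF=0 PC=3
Step 4: PC=3 exec 'MOV D, 0'. After: A=5 B=2 C=0 D=0 ZF=0 PC=4
Step 5: PC=4 exec 'SUB C, D'. After: A=5 B=2 C=0 D=0 ZF=1 PC=5
Step 6: PC=5 exec 'SUB A, 1'. After: A=4 B=2 C=0 D=0 ZF=0 PC=6
Step 7: PC=6 exec 'JNZ 2'. After: A=4 B=2 C=0 D=0 ZF=0 PC=2
Step 8: PC=2 exec 'SUB D, 2'. After: A=4 B=2 C=0 D=-2 ZF=0 PC=3
Step 9: PC=3 exec 'MOV D, 0'. After: A=4 B=2 C=0 D=0 ZF=0 PC=4
Step 10: PC=4 exec 'SUB C, D'. After: A=4 B=2 C=0 D=0 ZF=1 PC=5
Step 11: PC=5 exec 'SUB A, 1'. After: A=3 B=2 C=0 D=0 ZF=0 PC=6
Step 12: PC=6 exec 'JNZ 2'. After: A=3 B=2 C=0 D=0 ZF=0 PC=2
Step 13: PC=2 exec 'SUB D, 2'. After: A=3 B=2 C=0 D=-2 ZF=0 PC=3
Step 14: PC=3 exec 'MOV D, 0'. After: A=3 B=2 C=0 D=0 ZF=0 PC=4
Step 15: PC=4 exec 'SUB C, D'. After: A=3 B=2 C=0 D=0 ZF=1 PC=5
Step 16: PC=5 exec 'SUB A, 1'. After: A=2 B=2 C=0 D=0 ZF=0 PC=6
Step 17: PC=6 exec 'JNZ 2'. After: A=2 B=2 C=0 D=0 ZF=0 PC=2
Step 18: PC=2 exec 'SUB D, 2'. After: A=2 B=2 C=0 D=-2 ZF=0 PC=3
Step 19: PC=3 exec 'MOV D, 0'. After: A=2 B=2 C=0 D=0 ZF=0 PC=4
Step 20: PC=4 exec 'SUB C, D'. After: A=2 B=2 C=0 D=0 ZF=1 PC=5
Step 21: PC=5 exec 'SUB A, 1'. After: A=1 B=2 C=0 D=0 ZF=0 PC=6
Step 22: PC=6 exec 'JNZ 2'. After: A=1 B=2 C=0 D=0 ZF=0 PC=2
Step 23: PC=2 exec 'SUB D, 2'. After: A=1 B=2 C=0 D=-2 ZF=0 PC=3
Step 24: PC=3 exec 'MOV D, 0'. After: A=1 B=2 C=0 D=0 ZF=0 PC=4
Step 25: PC=4 exec 'SUB C, D'. After: A=1 B=2 C=0 D=0 ZF=1 PC=5
Step 26: PC=5 exec 'SUB A, 1'. After: A=0 B=2 C=0 D=0 ZF=1 PC=6
Step 27: PC=6 exec 'JNZ 2'. After: A=0 B=2 C=0 D=0 ZF=1 PC=7
Step 28: PC=7 exec 'MOV D, 2'. After: A=0 B=2 C=0 D=2 ZF=1 PC=8
Step 29: PC=8 exec 'HALT'. After: A=0 B=2 C=0 D=2 ZF=1 PC=8 HALTED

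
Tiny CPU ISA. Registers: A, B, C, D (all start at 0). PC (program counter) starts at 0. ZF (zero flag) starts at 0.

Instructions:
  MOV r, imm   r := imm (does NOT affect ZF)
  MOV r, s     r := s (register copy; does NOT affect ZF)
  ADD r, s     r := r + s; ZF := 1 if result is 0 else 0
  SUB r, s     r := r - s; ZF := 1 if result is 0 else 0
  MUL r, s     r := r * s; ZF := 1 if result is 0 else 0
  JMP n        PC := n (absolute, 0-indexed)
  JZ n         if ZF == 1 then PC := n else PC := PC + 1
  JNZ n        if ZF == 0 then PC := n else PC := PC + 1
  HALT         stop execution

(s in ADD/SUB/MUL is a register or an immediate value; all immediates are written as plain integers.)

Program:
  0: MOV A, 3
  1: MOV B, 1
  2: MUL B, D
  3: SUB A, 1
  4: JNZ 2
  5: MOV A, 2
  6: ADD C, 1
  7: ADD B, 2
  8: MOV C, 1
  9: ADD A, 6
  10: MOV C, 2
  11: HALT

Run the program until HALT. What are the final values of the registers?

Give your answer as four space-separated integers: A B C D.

Answer: 8 2 2 0

Derivation:
Step 1: PC=0 exec 'MOV A, 3'. After: A=3 B=0 C=0 D=0 ZF=0 PC=1
Step 2: PC=1 exec 'MOV B, 1'. After: A=3 B=1 C=0 D=0 ZF=0 PC=2
Step 3: PC=2 exec 'MUL B, D'. After: A=3 B=0 C=0 D=0 ZF=1 PC=3
Step 4: PC=3 exec 'SUB A, 1'. After: A=2 B=0 C=0 D=0 ZF=0 PC=4
Step 5: PC=4 exec 'JNZ 2'. After: A=2 B=0 C=0 D=0 ZF=0 PC=2
Step 6: PC=2 exec 'MUL B, D'. After: A=2 B=0 C=0 D=0 ZF=1 PC=3
Step 7: PC=3 exec 'SUB A, 1'. After: A=1 B=0 C=0 D=0 ZF=0 PC=4
Step 8: PC=4 exec 'JNZ 2'. After: A=1 B=0 C=0 D=0 ZF=0 PC=2
Step 9: PC=2 exec 'MUL B, D'. After: A=1 B=0 C=0 D=0 ZF=1 PC=3
Step 10: PC=3 exec 'SUB A, 1'. After: A=0 B=0 C=0 D=0 ZF=1 PC=4
Step 11: PC=4 exec 'JNZ 2'. After: A=0 B=0 C=0 D=0 ZF=1 PC=5
Step 12: PC=5 exec 'MOV A, 2'. After: A=2 B=0 C=0 D=0 ZF=1 PC=6
Step 13: PC=6 exec 'ADD C, 1'. After: A=2 B=0 C=1 D=0 ZF=0 PC=7
Step 14: PC=7 exec 'ADD B, 2'. After: A=2 B=2 C=1 D=0 ZF=0 PC=8
Step 15: PC=8 exec 'MOV C, 1'. After: A=2 B=2 C=1 D=0 ZF=0 PC=9
Step 16: PC=9 exec 'ADD A, 6'. After: A=8 B=2 C=1 D=0 ZF=0 PC=10
Step 17: PC=10 exec 'MOV C, 2'. After: A=8 B=2 C=2 D=0 ZF=0 PC=11
Step 18: PC=11 exec 'HALT'. After: A=8 B=2 C=2 D=0 ZF=0 PC=11 HALTED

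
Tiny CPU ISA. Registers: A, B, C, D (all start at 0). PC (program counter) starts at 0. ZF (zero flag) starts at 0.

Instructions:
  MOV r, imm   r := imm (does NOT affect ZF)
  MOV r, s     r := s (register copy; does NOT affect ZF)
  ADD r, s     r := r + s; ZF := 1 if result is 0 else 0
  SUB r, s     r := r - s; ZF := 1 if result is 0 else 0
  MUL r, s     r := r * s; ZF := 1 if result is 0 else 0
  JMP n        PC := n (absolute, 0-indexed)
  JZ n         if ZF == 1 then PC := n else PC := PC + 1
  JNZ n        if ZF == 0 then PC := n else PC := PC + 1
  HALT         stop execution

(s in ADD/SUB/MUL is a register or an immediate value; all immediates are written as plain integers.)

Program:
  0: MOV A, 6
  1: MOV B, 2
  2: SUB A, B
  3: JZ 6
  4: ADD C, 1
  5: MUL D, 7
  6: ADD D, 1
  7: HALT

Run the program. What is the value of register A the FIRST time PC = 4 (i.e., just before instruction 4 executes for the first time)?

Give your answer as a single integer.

Step 1: PC=0 exec 'MOV A, 6'. After: A=6 B=0 C=0 D=0 ZF=0 PC=1
Step 2: PC=1 exec 'MOV B, 2'. After: A=6 B=2 C=0 D=0 ZF=0 PC=2
Step 3: PC=2 exec 'SUB A, B'. After: A=4 B=2 C=0 D=0 ZF=0 PC=3
Step 4: PC=3 exec 'JZ 6'. After: A=4 B=2 C=0 D=0 ZF=0 PC=4
First time PC=4: A=4

4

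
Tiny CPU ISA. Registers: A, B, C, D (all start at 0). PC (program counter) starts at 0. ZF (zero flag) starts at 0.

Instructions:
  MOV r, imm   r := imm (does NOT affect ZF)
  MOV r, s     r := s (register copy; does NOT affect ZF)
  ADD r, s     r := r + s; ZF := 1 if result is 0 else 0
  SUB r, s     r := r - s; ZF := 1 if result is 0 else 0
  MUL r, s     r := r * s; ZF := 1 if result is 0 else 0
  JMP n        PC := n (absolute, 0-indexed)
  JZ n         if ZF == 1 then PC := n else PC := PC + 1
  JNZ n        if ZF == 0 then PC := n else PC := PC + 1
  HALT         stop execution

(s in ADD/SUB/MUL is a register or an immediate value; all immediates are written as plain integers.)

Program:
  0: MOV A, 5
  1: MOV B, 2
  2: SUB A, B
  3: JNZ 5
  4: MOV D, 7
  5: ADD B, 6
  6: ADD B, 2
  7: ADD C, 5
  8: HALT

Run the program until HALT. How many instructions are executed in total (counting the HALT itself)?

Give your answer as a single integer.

Step 1: PC=0 exec 'MOV A, 5'. After: A=5 B=0 C=0 D=0 ZF=0 PC=1
Step 2: PC=1 exec 'MOV B, 2'. After: A=5 B=2 C=0 D=0 ZF=0 PC=2
Step 3: PC=2 exec 'SUB A, B'. After: A=3 B=2 C=0 D=0 ZF=0 PC=3
Step 4: PC=3 exec 'JNZ 5'. After: A=3 B=2 C=0 D=0 ZF=0 PC=5
Step 5: PC=5 exec 'ADD B, 6'. After: A=3 B=8 C=0 D=0 ZF=0 PC=6
Step 6: PC=6 exec 'ADD B, 2'. After: A=3 B=10 C=0 D=0 ZF=0 PC=7
Step 7: PC=7 exec 'ADD C, 5'. After: A=3 B=10 C=5 D=0 ZF=0 PC=8
Step 8: PC=8 exec 'HALT'. After: A=3 B=10 C=5 D=0 ZF=0 PC=8 HALTED
Total instructions executed: 8

Answer: 8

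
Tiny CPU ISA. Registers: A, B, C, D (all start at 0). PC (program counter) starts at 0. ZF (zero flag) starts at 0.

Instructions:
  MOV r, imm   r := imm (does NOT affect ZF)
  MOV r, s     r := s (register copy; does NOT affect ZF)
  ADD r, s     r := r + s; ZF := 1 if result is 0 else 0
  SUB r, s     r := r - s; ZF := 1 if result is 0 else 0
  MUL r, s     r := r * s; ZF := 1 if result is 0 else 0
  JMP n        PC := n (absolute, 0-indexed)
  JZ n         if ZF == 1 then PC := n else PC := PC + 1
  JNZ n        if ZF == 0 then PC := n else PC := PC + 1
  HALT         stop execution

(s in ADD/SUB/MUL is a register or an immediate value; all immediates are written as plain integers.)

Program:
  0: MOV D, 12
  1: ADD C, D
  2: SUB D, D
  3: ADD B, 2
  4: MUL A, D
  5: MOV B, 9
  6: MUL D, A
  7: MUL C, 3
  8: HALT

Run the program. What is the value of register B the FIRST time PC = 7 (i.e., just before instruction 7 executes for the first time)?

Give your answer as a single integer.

Step 1: PC=0 exec 'MOV D, 12'. After: A=0 B=0 C=0 D=12 ZF=0 PC=1
Step 2: PC=1 exec 'ADD C, D'. After: A=0 B=0 C=12 D=12 ZF=0 PC=2
Step 3: PC=2 exec 'SUB D, D'. After: A=0 B=0 C=12 D=0 ZF=1 PC=3
Step 4: PC=3 exec 'ADD B, 2'. After: A=0 B=2 C=12 D=0 ZF=0 PC=4
Step 5: PC=4 exec 'MUL A, D'. After: A=0 B=2 C=12 D=0 ZF=1 PC=5
Step 6: PC=5 exec 'MOV B, 9'. After: A=0 B=9 C=12 D=0 ZF=1 PC=6
Step 7: PC=6 exec 'MUL D, A'. After: A=0 B=9 C=12 D=0 ZF=1 PC=7
First time PC=7: B=9

9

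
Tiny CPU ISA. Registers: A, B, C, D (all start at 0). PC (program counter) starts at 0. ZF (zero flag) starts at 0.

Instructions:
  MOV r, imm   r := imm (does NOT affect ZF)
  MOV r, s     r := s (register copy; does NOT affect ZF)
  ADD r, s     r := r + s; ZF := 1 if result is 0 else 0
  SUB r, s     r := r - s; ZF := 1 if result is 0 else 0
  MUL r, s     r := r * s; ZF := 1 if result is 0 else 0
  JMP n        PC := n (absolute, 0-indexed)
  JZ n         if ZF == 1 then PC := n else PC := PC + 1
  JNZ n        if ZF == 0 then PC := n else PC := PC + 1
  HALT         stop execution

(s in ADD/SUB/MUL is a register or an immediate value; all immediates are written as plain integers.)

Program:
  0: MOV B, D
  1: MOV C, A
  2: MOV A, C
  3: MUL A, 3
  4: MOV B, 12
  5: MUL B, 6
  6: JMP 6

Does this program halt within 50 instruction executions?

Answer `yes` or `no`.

Step 1: PC=0 exec 'MOV B, D'. After: A=0 B=0 C=0 D=0 ZF=0 PC=1
Step 2: PC=1 exec 'MOV C, A'. After: A=0 B=0 C=0 D=0 ZF=0 PC=2
Step 3: PC=2 exec 'MOV A, C'. After: A=0 B=0 C=0 D=0 ZF=0 PC=3
Step 4: PC=3 exec 'MUL A, 3'. After: A=0 B=0 C=0 D=0 ZF=1 PC=4
Step 5: PC=4 exec 'MOV B, 12'. After: A=0 B=12 C=0 D=0 ZF=1 PC=5
Step 6: PC=5 exec 'MUL B, 6'. After: A=0 B=72 C=0 D=0 ZF=0 PC=6
Step 7: PC=6 exec 'JMP 6'. After: A=0 B=72 C=0 D=0 ZF=0 PC=6
State after step 7 equals state after step 6: the program is in a cycle of length 1 and will never halt.

Answer: no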